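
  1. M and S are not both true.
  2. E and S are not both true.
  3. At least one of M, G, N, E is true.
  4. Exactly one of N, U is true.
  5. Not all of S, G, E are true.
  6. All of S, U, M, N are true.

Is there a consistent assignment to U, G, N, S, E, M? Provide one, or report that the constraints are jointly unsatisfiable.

Case U = True:
  (4) with U=T forces N = False.
  Constraint (6) is violated (N=F) — contradiction.
Case U = False:
  Constraint (6) is violated (U=F) — contradiction.
Both cases fail — unsatisfiable.

Unsatisfiable — no assignment works.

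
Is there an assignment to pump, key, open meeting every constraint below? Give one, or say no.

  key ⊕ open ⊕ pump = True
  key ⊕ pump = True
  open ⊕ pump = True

pump: True; key: False; open: False

key ⊕ open ⊕ pump = F ⊕ F ⊕ T = True ✓
key ⊕ pump = F ⊕ T = True ✓
open ⊕ pump = F ⊕ T = True ✓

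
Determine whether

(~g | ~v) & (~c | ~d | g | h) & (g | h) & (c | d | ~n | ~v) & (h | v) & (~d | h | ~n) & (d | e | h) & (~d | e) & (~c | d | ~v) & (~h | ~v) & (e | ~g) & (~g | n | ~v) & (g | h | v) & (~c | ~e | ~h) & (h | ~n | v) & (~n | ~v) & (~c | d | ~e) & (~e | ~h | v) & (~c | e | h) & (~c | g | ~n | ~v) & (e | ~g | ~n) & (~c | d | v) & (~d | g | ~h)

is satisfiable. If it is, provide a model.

g=F; v=F; h=T; d=F; e=F; c=F; n=T

Try g = True:
  (~g | ~v) forces v = False.
  (h | v) forces h = True.
  (e | ~g) forces e = True.
  clause (~e | ~h | v) is falsified — backtrack.
So g = False.
  then (g | h) forces h = True.
  then (~h | ~v) forces v = False.
  then (~e | ~h | v) forces e = False.
  then (~d | g | ~h) forces d = False.
  then (~c | d | v) forces c = False.
Set n = True.
All clauses satisfied.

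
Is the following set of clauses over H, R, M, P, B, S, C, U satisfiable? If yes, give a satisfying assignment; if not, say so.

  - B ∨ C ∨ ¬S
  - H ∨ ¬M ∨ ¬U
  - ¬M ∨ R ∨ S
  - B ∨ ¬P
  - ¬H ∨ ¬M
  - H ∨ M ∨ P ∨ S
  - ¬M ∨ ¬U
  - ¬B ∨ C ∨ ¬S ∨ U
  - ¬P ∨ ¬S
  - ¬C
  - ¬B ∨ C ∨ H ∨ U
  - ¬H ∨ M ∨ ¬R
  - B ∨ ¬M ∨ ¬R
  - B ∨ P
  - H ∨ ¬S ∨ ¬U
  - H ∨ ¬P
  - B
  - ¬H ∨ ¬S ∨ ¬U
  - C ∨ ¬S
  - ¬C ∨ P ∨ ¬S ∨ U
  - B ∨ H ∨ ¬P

Unit clause (¬C) forces C = False.
Unit clause (B) forces B = True.
In (C ∨ ¬S) only ¬S is left, so S = False.
Set H = True.
  then (¬H ∨ ¬M) forces M = False.
  then (¬H ∨ M ∨ ¬R) forces R = False.
Set P = False.
Set U = True.
All clauses satisfied.

H = True; R = False; M = False; P = False; B = True; S = False; C = False; U = True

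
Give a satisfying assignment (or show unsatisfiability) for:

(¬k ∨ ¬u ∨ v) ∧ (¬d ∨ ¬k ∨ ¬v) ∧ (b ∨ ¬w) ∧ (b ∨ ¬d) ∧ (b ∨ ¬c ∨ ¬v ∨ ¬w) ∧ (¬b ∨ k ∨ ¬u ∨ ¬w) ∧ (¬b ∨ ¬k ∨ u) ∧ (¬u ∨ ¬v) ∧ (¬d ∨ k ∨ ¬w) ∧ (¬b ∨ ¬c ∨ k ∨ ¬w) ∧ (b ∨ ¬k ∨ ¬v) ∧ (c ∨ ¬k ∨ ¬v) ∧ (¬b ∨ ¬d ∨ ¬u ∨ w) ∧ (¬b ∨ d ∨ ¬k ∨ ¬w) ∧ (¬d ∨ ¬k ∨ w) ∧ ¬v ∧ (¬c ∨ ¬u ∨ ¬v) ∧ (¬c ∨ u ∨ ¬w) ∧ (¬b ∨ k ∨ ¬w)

k=F, c=F, v=F, u=F, w=F, b=F, d=F

Unit clause (¬v) forces v = False.
Set k = False.
Set c = False.
Set u = False.
Try w = True:
  (b ∨ ¬w) forces b = True.
  clause (¬b ∨ k ∨ ¬w) is falsified — backtrack.
So w = False.
Set b = False.
  then (b ∨ ¬d) forces d = False.
All clauses satisfied.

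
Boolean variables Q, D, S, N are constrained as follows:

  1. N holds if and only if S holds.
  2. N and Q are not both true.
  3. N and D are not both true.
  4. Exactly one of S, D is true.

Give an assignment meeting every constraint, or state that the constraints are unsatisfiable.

Q: False, D: False, S: True, N: True

  (1) N=T, S=T — same ✓
  (2) N=T, Q=F — not both ✓
  (3) N=T, D=F — not both ✓
  (4) {S, D}: 1 true — exactly one ✓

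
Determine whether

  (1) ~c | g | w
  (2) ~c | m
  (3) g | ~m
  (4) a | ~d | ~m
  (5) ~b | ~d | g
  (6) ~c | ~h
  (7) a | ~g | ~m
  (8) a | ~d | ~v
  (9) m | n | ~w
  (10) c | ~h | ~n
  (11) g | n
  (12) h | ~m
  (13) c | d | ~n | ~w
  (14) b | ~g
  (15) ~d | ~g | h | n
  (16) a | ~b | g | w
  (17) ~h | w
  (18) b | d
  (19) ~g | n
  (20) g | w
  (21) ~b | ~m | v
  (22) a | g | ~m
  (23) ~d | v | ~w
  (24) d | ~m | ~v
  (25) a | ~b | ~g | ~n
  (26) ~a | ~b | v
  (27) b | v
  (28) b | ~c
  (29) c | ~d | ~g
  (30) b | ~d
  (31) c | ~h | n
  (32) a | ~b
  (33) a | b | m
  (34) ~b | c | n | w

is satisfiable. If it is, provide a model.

Set w = False.
  then (~h | w) forces h = False.
  then (g | w) forces g = True.
  then (h | ~m) forces m = False.
  then (b | ~g) forces b = True.
  then (~g | n) forces n = True.
  then (a | ~b | ~g | ~n) forces a = True.
  then (~a | ~b | v) forces v = True.
  then (~c | m) forces c = False.
  then (c | ~d | ~g) forces d = False.
All clauses satisfied.

w=F; g=T; n=T; b=T; h=F; a=T; v=T; m=F; c=F; d=F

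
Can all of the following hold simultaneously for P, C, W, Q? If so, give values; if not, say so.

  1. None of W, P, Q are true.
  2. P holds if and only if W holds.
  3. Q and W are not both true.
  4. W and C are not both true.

P = False, C = False, W = False, Q = False

  (1) {W, P, Q}: 0 true — none ✓
  (2) P=F, W=F — same ✓
  (3) Q=F, W=F — not both ✓
  (4) W=F, C=F — not both ✓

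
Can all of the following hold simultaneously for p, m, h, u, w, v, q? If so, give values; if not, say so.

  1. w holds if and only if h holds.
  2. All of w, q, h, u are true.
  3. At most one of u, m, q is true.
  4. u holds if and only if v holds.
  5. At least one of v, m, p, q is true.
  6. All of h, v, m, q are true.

Case m = True:
  (2) forces w = True.
  (1) with w=T forces h = True.
  (2) forces q = True.
  Constraint (3) is violated (m=T, q=T) — contradiction.
Case m = False:
  Constraint (6) is violated (m=F) — contradiction.
Both cases fail — unsatisfiable.

The formula is unsatisfiable.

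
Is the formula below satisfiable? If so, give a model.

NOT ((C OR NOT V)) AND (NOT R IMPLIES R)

V = True, R = True, C = False

  NOT ((C OR NOT V)) = True
    C OR NOT V = False
      NOT V = False
  NOT R IMPLIES R = True
    NOT R = False
Both conjuncts True, so the formula holds.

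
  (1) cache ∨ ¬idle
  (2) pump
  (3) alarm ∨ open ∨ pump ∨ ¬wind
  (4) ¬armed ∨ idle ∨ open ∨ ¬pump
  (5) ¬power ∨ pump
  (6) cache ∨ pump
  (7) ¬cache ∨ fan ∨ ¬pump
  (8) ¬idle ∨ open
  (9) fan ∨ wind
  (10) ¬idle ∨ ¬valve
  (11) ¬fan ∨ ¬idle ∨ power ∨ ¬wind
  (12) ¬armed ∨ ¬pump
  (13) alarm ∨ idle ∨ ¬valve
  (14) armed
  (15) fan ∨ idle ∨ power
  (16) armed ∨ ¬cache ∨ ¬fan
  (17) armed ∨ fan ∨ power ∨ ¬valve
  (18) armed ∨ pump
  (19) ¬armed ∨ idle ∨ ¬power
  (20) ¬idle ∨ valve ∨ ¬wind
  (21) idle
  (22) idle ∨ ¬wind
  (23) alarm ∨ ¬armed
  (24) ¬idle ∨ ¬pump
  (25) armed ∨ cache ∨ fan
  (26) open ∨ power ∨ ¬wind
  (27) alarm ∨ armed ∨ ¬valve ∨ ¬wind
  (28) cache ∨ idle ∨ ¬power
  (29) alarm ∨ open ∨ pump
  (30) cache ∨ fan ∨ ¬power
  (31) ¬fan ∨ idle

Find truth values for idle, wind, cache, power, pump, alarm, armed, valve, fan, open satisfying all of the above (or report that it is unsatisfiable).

No satisfying assignment exists.

Case pump = True:
  (¬armed ∨ ¬pump) forces armed = False.
  Clause (armed) is falsified — contradiction.
Case pump = False:
  Clause (pump) is falsified — contradiction.
Both cases fail, so the formula is unsatisfiable.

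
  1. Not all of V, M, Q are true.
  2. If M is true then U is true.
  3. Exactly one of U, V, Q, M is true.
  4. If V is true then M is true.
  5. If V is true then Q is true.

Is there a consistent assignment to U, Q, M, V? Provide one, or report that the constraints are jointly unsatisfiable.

U = False, Q = True, M = False, V = False

  (1) {V, M, Q}: 1/3 true — not all ✓
  (2) M=F ⇒ U: vacuous ✓
  (3) {U, V, Q, M}: 1 true — exactly one ✓
  (4) V=F ⇒ M: vacuous ✓
  (5) V=F ⇒ Q: vacuous ✓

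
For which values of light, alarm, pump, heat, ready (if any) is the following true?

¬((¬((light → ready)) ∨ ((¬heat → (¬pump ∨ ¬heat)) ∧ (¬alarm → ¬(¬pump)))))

light: True, alarm: False, pump: False, heat: True, ready: True

  ¬((¬((light → ready)) ∨ ((¬heat → (¬pump ∨ ¬heat)) ∧ (¬alarm → ¬(¬pump))))) = True
    ¬((light → ready)) ∨ ((¬heat → (¬pump ∨ ¬heat)) ∧ (¬alarm → ¬(¬pump))) = False
      ¬((light → ready)) = False
        light → ready = True
      (¬heat → (¬pump ∨ ¬heat)) ∧ (¬alarm → ¬(¬pump)) = False
        ¬heat → (¬pump ∨ ¬heat) = True
          ¬heat = False
          ¬pump ∨ ¬heat = True
            ¬pump = True
            ¬heat = False
        ¬alarm → ¬(¬pump) = False
          ¬alarm = True
          ¬(¬pump) = False
            ¬pump = True
The formula evaluates to True.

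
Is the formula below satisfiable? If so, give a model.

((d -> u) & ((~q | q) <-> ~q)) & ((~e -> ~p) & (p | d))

u = False; e = True; q = False; p = True; d = False

  (d -> u) & ((~q | q) <-> ~q) = True
    d -> u = True
    (~q | q) <-> ~q = True
      ~q | q = True
        ~q = True
      ~q = True
  (~e -> ~p) & (p | d) = True
    ~e -> ~p = True
      ~e = False
      ~p = False
    p | d = True
Both conjuncts True, so the formula holds.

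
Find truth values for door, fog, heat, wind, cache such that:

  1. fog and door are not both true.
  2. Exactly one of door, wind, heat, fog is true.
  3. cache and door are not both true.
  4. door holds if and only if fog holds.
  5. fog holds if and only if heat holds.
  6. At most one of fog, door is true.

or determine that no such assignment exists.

door = False; fog = False; heat = False; wind = True; cache = False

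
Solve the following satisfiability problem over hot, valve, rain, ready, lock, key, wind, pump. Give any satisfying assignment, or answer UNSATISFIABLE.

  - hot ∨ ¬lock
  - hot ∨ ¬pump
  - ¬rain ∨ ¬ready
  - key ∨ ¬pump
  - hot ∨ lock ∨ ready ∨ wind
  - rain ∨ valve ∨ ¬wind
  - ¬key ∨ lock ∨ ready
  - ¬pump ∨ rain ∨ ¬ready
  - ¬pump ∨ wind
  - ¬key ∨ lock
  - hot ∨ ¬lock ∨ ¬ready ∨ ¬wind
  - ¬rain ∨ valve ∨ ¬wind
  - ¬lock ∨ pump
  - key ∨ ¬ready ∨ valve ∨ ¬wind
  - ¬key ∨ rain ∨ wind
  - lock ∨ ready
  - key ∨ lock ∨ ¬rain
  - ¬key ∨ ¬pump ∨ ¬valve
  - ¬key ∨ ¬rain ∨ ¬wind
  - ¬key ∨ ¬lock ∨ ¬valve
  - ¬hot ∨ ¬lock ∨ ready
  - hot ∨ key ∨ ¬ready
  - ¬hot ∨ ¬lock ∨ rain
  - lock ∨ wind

hot = True, valve = True, rain = False, ready = True, lock = False, key = False, wind = True, pump = False

Try hot = False:
  (hot ∨ ¬lock) forces lock = False.
  (hot ∨ ¬pump) forces pump = False.
  (¬key ∨ lock) forces key = False.
  (lock ∨ ready) forces ready = True.
  clause (hot ∨ key ∨ ¬ready) is falsified — backtrack.
So hot = True.
Set valve = True.
Try rain = True:
  (¬rain ∨ ¬ready) forces ready = False.
  (lock ∨ ready) forces lock = True.
  clause (¬hot ∨ ¬lock ∨ ready) is falsified — backtrack.
So rain = False.
  then (¬hot ∨ ¬lock ∨ rain) forces lock = False.
  then (lock ∨ wind) forces wind = True.
  then (¬key ∨ lock) forces key = False.
  then (lock ∨ ready) forces ready = True.
  then (key ∨ ¬pump) forces pump = False.
All clauses satisfied.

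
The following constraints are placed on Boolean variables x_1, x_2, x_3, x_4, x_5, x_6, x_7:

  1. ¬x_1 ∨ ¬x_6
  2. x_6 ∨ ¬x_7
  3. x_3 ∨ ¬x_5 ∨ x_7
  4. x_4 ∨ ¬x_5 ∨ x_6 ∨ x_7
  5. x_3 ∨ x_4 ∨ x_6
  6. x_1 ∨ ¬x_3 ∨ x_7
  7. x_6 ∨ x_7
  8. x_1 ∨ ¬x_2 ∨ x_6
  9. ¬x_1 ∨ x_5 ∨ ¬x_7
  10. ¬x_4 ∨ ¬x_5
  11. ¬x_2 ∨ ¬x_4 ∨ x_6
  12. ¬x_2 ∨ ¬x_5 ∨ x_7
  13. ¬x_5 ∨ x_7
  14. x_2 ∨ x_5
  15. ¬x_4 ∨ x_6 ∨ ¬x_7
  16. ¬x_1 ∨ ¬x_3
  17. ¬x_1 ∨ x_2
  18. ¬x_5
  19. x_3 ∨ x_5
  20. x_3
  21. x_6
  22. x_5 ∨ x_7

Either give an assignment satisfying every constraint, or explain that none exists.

Unit clause (¬x_5) forces x_5 = False.
In (x_3 ∨ x_5) only x_3 is left, so x_3 = True.
Unit clause (x_6) forces x_6 = True.
In (x_5 ∨ x_7) only x_7 is left, so x_7 = True.
In (¬x_1 ∨ ¬x_6) only ¬x_1 is left, so x_1 = False.
In (x_2 ∨ x_5) only x_2 is left, so x_2 = True.
Set x_4 = False.
All clauses satisfied.

x_1 = False, x_2 = True, x_3 = True, x_4 = False, x_5 = False, x_6 = True, x_7 = True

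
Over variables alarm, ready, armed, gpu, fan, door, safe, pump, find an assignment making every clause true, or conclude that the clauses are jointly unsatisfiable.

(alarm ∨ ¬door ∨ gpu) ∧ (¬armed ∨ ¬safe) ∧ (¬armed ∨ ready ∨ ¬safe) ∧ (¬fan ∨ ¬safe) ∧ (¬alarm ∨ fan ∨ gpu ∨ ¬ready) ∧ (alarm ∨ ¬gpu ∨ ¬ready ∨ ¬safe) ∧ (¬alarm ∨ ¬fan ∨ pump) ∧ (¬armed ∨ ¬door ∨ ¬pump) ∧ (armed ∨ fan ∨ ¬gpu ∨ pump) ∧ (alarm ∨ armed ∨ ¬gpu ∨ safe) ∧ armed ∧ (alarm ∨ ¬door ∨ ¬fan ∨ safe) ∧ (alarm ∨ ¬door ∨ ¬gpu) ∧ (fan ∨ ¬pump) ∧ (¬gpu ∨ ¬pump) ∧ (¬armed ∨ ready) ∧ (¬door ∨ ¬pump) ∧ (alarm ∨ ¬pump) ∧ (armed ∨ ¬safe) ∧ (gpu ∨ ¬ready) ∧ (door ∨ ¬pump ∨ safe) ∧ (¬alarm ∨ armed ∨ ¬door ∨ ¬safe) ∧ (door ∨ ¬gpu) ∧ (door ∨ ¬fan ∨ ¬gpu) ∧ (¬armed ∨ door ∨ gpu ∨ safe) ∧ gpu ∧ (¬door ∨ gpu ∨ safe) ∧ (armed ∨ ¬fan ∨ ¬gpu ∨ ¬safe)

alarm = True, ready = True, armed = True, gpu = True, fan = False, door = True, safe = False, pump = False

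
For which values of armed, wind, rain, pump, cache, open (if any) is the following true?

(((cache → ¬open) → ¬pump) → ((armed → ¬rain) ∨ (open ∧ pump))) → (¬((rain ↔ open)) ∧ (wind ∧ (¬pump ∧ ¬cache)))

armed: True, wind: False, rain: True, pump: False, cache: True, open: False

  (((cache → ¬open) → ¬pump) → ((armed → ¬rain) ∨ (open ∧ pump))) → (¬((rain ↔ open)) ∧ (wind ∧ (¬pump ∧ ¬cache))) = True
    ((cache → ¬open) → ¬pump) → ((armed → ¬rain) ∨ (open ∧ pump)) = False
      (cache → ¬open) → ¬pump = True
        cache → ¬open = True
          ¬open = True
        ¬pump = True
      (armed → ¬rain) ∨ (open ∧ pump) = False
        armed → ¬rain = False
          ¬rain = False
        open ∧ pump = False
    ¬((rain ↔ open)) ∧ (wind ∧ (¬pump ∧ ¬cache)) = False
      ¬((rain ↔ open)) = True
        rain ↔ open = False
      wind ∧ (¬pump ∧ ¬cache) = False
        ¬pump ∧ ¬cache = False
          ¬pump = True
          ¬cache = False
The formula evaluates to True.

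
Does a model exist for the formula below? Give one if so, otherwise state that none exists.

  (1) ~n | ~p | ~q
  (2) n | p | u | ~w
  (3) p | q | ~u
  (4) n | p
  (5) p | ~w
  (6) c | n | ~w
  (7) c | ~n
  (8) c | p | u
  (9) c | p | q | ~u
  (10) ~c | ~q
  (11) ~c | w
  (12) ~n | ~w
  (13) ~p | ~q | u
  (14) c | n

Set p = True.
Try n = True:
  (~n | ~p | ~q) forces q = False.
  (c | ~n) forces c = True.
  (~c | w) forces w = True.
  clause (~n | ~w) is falsified — backtrack.
So n = False.
  then (c | n) forces c = True.
  then (~c | ~q) forces q = False.
  then (~c | w) forces w = True.
Set u = False.
All clauses satisfied.

p=T, n=F, q=F, c=T, u=F, w=T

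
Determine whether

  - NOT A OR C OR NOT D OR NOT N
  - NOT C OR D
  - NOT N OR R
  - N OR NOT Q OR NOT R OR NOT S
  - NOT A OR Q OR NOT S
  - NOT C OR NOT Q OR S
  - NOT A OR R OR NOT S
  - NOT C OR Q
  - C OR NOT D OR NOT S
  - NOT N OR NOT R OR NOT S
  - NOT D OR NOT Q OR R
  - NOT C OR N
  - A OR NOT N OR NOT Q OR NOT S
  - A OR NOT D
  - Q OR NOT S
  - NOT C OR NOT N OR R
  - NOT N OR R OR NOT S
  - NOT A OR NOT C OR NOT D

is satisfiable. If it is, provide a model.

S: False, D: False, R: False, Q: False, N: False, C: False, A: False

Set S = False.
Set D = False.
  then (NOT C OR D) forces C = False.
Set R = False.
  then (NOT N OR R) forces N = False.
Set Q = False.
Set A = False.
All clauses satisfied.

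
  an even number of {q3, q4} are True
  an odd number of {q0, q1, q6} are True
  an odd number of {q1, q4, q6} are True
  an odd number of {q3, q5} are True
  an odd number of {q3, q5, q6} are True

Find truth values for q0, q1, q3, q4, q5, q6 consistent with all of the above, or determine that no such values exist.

q0 = False; q1 = True; q3 = False; q4 = False; q5 = True; q6 = False

{q3, q4}: 0 true → even ✓
{q0, q1, q6}: 1 true → odd ✓
{q1, q4, q6}: 1 true → odd ✓
{q3, q5}: 1 true → odd ✓
{q3, q5, q6}: 1 true → odd ✓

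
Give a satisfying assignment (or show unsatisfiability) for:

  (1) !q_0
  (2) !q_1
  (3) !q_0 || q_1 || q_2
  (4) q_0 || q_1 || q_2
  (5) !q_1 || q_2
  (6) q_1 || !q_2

UNSATISFIABLE

Case q_0 = True:
  Clause (!q_0) is falsified — contradiction.
Case q_0 = False:
  (!q_1) forces q_1 = False.
  (q_0 || q_1 || q_2) forces q_2 = True.
  Clause (q_1 || !q_2) is falsified — contradiction.
Both cases fail, so the formula is unsatisfiable.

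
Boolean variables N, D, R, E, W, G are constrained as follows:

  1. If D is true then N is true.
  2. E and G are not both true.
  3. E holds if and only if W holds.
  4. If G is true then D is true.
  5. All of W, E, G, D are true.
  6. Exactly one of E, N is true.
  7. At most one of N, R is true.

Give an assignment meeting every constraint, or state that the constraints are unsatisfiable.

No satisfying assignment exists.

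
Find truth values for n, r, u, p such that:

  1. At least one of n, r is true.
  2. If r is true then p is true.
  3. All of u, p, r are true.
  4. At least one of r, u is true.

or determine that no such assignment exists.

n = True, r = True, u = True, p = True

  (1) {n, r}: 2 true — at least one ✓
  (2) r=T ⇒ p: T ✓
  (3) {u, p, r}: all 3 true ✓
  (4) {r, u}: 2 true — at least one ✓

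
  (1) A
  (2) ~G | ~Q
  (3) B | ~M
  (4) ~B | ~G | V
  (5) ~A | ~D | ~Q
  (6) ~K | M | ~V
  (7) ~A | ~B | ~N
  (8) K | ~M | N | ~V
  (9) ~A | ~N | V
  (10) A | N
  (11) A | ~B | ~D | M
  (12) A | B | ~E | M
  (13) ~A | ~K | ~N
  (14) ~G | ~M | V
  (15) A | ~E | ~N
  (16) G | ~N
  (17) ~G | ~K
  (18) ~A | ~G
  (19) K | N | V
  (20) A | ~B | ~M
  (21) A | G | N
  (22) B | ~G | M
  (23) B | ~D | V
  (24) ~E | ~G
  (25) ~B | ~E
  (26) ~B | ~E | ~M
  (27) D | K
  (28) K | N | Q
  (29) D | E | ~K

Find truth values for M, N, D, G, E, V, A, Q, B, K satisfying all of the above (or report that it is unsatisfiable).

Unit clause (A) forces A = True.
In (~A | ~G) only ~G is left, so G = False.
In (G | ~N) only ~N is left, so N = False.
Set M = False.
Set D = True.
  then (~A | ~D | ~Q) forces Q = False.
  then (K | N | Q) forces K = True.
  then (~K | M | ~V) forces V = False.
  then (B | ~D | V) forces B = True.
  then (~B | ~E) forces E = False.
All clauses satisfied.

M = False; N = False; D = True; G = False; E = False; V = False; A = True; Q = False; B = True; K = True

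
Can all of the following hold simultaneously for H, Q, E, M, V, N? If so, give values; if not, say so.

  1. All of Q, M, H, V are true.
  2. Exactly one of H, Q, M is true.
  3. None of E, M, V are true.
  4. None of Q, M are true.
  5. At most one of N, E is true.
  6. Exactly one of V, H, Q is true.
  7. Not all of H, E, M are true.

Unsatisfiable — no assignment works.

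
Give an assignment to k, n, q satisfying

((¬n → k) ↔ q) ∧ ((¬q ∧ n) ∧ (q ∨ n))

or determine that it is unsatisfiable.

Case n = True: the formula simplifies to q ∧ ¬q.
  q = True: the conjunct ¬q is False.
  q = False: the conjunct q is False.
Case n = False: the conjunct n is False.
Both cases fail — unsatisfiable.

No satisfying assignment exists.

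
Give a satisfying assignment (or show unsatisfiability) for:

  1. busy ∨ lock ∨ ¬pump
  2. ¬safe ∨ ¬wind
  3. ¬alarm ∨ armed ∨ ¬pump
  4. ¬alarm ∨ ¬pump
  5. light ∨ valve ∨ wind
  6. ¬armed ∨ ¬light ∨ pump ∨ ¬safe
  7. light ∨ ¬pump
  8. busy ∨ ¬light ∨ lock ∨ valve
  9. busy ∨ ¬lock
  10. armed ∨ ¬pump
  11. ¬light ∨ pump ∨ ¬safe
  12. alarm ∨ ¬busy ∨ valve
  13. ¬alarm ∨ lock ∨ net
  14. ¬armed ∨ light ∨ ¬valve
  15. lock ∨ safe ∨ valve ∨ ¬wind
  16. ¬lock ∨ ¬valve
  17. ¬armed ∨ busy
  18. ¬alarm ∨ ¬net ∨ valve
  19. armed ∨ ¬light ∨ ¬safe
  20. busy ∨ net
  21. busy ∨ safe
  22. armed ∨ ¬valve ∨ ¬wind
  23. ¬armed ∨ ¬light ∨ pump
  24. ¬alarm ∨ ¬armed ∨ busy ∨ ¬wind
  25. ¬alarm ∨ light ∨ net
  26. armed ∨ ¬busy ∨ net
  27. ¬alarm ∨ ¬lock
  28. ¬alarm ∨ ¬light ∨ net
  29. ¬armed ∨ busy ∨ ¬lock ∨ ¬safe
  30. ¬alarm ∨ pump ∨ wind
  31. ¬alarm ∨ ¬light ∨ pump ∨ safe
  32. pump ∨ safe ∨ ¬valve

busy: True; alarm: False; pump: True; safe: False; light: True; valve: True; lock: False; armed: True; wind: True; net: False

Set busy = True.
Set alarm = False.
  then (alarm ∨ ¬busy ∨ valve) forces valve = True.
  then (¬lock ∨ ¬valve) forces lock = False.
Set pump = True.
  then (light ∨ ¬pump) forces light = True.
  then (armed ∨ ¬pump) forces armed = True.
Set safe = False.
Set wind = True.
Set net = False.
All clauses satisfied.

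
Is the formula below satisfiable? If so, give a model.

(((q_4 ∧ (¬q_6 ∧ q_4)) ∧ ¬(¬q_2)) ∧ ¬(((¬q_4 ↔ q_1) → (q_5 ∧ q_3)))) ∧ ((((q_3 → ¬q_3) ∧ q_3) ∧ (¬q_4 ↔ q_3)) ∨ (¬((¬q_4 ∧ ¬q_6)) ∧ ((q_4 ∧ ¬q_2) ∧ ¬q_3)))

The formula is unsatisfiable.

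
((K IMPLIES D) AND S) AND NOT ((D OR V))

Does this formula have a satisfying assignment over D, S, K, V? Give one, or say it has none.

D: False; S: True; K: False; V: False

  (K IMPLIES D) AND S = True
    K IMPLIES D = True
  NOT ((D OR V)) = True
    D OR V = False
Both conjuncts True, so the formula holds.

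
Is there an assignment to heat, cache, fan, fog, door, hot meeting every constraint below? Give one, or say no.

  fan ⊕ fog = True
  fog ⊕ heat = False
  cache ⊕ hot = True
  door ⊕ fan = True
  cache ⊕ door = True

heat = True; cache = False; fan = False; fog = True; door = True; hot = True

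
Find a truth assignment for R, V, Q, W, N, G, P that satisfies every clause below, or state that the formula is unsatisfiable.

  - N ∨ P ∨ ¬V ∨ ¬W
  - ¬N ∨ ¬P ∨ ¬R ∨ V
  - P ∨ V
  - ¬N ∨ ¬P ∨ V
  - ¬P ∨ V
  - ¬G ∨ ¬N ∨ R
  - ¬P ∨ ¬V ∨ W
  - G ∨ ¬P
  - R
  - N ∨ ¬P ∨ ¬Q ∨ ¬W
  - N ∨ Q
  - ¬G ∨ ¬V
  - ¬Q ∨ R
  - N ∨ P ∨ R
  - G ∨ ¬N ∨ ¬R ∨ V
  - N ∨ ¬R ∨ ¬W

Unit clause (R) forces R = True.
Try V = False:
  (P ∨ V) forces P = True.
  clause (¬P ∨ V) is falsified — backtrack.
So V = True.
  then (¬G ∨ ¬V) forces G = False.
  then (G ∨ ¬P) forces P = False.
Set Q = False.
  then (N ∨ Q) forces N = True.
Set W = True.
All clauses satisfied.

R = True; V = True; Q = False; W = True; N = True; G = False; P = False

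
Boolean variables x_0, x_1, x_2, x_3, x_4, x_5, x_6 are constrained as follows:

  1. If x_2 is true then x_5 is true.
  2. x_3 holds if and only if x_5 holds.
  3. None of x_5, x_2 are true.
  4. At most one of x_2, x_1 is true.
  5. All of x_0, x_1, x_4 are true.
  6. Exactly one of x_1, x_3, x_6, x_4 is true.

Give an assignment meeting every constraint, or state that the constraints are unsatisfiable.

Case x_2 = True:
  Constraint (3) is violated (x_2=T) — contradiction.
Case x_2 = False:
  (3) forces x_5 = False.
  (2) with x_5=F forces x_3 = False.
  (5) forces x_0 = True.
  (5) forces x_1 = True.
  (5) forces x_4 = True.
  Constraint (6) is violated (x_1=T, x_4=T) — contradiction.
Both cases fail — unsatisfiable.

No satisfying assignment exists.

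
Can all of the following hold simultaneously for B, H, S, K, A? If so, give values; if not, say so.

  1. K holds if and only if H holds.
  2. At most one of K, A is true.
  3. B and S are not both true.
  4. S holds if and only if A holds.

B = True; H = False; S = False; K = False; A = False

  (1) K=F, H=F — same ✓
  (2) {K, A}: 0 true — at most one ✓
  (3) B=T, S=F — not both ✓
  (4) S=F, A=F — same ✓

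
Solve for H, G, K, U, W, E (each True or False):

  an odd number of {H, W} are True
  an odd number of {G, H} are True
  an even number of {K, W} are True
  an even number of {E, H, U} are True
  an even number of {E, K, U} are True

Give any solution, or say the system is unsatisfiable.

Adding constraints 1, 3, 4, 5 mod 2: every variable appears an even number of times on the left, so the left side is 0.
But the right sides sum to 1 (mod 2). 0 ≠ 1 — the system is inconsistent.

Unsatisfiable — no assignment works.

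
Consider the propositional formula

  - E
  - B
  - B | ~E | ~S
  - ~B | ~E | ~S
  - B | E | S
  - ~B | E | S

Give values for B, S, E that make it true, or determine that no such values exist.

Unit clause (E) forces E = True.
Unit clause (B) forces B = True.
In (~B | ~E | ~S) only ~S is left, so S = False.
Check each clause:
  (E): E holds.
  (B): B holds.
  (B | ~E | ~S): B holds.
  (~B | ~E | ~S): ~S holds.
  (B | E | S): B holds.
  (~B | E | S): E holds.
All clauses satisfied.

B: True, S: False, E: True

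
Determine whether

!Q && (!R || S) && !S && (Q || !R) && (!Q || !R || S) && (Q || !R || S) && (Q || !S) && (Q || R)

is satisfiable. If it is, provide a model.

Unsatisfiable — no assignment works.

Case S = True:
  Clause (!S) is falsified — contradiction.
Case S = False:
  (!Q) forces Q = False.
  (!R || S) forces R = False.
  Clause (Q || R) is falsified — contradiction.
Both cases fail, so the formula is unsatisfiable.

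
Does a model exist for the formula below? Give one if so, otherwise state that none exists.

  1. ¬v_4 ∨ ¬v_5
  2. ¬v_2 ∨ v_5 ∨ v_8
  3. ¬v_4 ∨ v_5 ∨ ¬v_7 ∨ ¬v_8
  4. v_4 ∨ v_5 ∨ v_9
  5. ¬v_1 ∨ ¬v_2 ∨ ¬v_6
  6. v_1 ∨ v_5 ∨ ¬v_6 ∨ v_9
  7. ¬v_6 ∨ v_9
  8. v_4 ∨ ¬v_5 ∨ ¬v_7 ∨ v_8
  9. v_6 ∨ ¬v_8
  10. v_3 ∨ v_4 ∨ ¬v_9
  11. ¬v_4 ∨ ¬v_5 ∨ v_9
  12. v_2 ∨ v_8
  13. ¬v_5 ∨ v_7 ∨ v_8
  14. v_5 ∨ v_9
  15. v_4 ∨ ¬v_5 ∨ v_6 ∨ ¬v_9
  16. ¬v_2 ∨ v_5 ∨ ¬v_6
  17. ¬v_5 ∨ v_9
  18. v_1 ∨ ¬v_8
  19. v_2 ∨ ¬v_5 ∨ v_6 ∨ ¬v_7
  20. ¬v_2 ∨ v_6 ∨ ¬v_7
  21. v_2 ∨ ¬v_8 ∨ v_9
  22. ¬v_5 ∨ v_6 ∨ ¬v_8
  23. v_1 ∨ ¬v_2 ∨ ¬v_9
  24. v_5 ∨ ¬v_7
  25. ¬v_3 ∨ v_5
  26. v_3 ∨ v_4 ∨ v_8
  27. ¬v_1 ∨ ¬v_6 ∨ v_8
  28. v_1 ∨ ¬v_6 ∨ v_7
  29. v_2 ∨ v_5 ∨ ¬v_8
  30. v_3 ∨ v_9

Set v_1 = True.
Set v_2 = False.
  then (v_2 ∨ v_8) forces v_8 = True.
  then (v_2 ∨ ¬v_8 ∨ v_9) forces v_9 = True.
  then (v_2 ∨ v_5 ∨ ¬v_8) forces v_5 = True.
  then (¬v_4 ∨ ¬v_5) forces v_4 = False.
  then (v_6 ∨ ¬v_8) forces v_6 = True.
  then (v_3 ∨ v_4 ∨ ¬v_9) forces v_3 = True.
Set v_7 = False.
All clauses satisfied.

v_1 = True; v_2 = False; v_3 = True; v_4 = False; v_5 = True; v_6 = True; v_7 = False; v_8 = True; v_9 = True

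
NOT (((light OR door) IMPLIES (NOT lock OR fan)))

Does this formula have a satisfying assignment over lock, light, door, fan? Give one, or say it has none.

lock = True, light = True, door = True, fan = False

  NOT (((light OR door) IMPLIES (NOT lock OR fan))) = True
    (light OR door) IMPLIES (NOT lock OR fan) = False
      light OR door = True
      NOT lock OR fan = False
        NOT lock = False
The formula evaluates to True.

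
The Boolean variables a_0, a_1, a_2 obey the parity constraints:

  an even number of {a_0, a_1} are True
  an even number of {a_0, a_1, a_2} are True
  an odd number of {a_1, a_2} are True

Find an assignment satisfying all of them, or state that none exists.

a_0 = True, a_1 = True, a_2 = False

{a_0, a_1}: 2 true → even ✓
{a_0, a_1, a_2}: 2 true → even ✓
{a_1, a_2}: 1 true → odd ✓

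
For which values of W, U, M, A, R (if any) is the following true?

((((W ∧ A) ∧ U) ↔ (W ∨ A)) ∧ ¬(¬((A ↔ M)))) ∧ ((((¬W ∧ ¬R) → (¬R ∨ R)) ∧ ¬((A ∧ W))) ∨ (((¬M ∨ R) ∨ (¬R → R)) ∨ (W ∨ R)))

W=T, U=T, M=T, A=T, R=F

  (((W ∧ A) ∧ U) ↔ (W ∨ A)) ∧ ¬(¬((A ↔ M))) = True
    ((W ∧ A) ∧ U) ↔ (W ∨ A) = True
      (W ∧ A) ∧ U = True
        W ∧ A = True
      W ∨ A = True
    ¬(¬((A ↔ M))) = True
      ¬((A ↔ M)) = False
        A ↔ M = True
  (((¬W ∧ ¬R) → (¬R ∨ R)) ∧ ¬((A ∧ W))) ∨ (((¬M ∨ R) ∨ (¬R → R)) ∨ (W ∨ R)) = True
    ((¬W ∧ ¬R) → (¬R ∨ R)) ∧ ¬((A ∧ W)) = False
      (¬W ∧ ¬R) → (¬R ∨ R) = True
        ¬W ∧ ¬R = False
          ¬W = False
          ¬R = True
        ¬R ∨ R = True
          ¬R = True
      ¬((A ∧ W)) = False
        A ∧ W = True
    ((¬M ∨ R) ∨ (¬R → R)) ∨ (W ∨ R) = True
      (¬M ∨ R) ∨ (¬R → R) = False
        ¬M ∨ R = False
          ¬M = False
        ¬R → R = False
          ¬R = True
      W ∨ R = True
Both conjuncts True, so the formula holds.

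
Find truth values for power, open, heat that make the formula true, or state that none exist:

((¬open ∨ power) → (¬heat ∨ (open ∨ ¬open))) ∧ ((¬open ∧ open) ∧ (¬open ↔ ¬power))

No satisfying assignment exists.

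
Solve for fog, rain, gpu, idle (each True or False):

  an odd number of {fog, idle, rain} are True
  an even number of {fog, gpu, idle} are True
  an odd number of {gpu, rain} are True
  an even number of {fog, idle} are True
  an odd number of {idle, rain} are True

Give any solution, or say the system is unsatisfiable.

fog=F, rain=T, gpu=F, idle=F

{fog, idle, rain}: 1 true → odd ✓
{fog, gpu, idle}: 0 true → even ✓
{gpu, rain}: 1 true → odd ✓
{fog, idle}: 0 true → even ✓
{idle, rain}: 1 true → odd ✓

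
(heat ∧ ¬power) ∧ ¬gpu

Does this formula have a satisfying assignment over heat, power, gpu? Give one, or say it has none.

heat: True, power: False, gpu: False

  heat ∧ ¬power = True
    ¬power = True
  ¬gpu = True
Both conjuncts True, so the formula holds.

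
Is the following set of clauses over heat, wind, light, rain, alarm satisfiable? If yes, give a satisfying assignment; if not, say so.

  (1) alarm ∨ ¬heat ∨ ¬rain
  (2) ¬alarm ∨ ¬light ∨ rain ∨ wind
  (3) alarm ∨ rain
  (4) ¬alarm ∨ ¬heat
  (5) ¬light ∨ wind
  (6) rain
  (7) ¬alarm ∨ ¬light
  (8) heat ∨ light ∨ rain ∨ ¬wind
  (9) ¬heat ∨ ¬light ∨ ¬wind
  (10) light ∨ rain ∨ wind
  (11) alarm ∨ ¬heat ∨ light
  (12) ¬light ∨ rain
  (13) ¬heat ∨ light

Unit clause (rain) forces rain = True.
Try heat = True:
  (alarm ∨ ¬heat ∨ ¬rain) forces alarm = True.
  clause (¬alarm ∨ ¬heat) is falsified — backtrack.
So heat = False.
Set wind = False.
  then (¬light ∨ wind) forces light = False.
Set alarm = False.
All clauses satisfied.

heat: False, wind: False, light: False, rain: True, alarm: False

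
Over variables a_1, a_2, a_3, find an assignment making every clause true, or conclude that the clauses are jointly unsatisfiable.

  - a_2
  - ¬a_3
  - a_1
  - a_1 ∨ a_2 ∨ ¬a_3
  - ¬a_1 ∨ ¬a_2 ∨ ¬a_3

a_1: True, a_2: True, a_3: False

Unit clause (a_2) forces a_2 = True.
Unit clause (¬a_3) forces a_3 = False.
Unit clause (a_1) forces a_1 = True.
Check each clause:
  (a_2): a_2 holds.
  (¬a_3): ¬a_3 holds.
  (a_1): a_1 holds.
  (a_1 ∨ a_2 ∨ ¬a_3): a_1 holds.
  (¬a_1 ∨ ¬a_2 ∨ ¬a_3): ¬a_3 holds.
All clauses satisfied.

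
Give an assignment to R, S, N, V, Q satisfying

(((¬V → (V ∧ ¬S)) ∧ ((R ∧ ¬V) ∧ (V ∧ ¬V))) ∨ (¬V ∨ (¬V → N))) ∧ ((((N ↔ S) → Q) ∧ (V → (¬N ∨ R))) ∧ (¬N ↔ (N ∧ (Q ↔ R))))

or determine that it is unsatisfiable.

R=T, S=F, N=T, V=F, Q=F

  ((¬V → (V ∧ ¬S)) ∧ ((R ∧ ¬V) ∧ (V ∧ ¬V))) ∨ (¬V ∨ (¬V → N)) = True
    (¬V → (V ∧ ¬S)) ∧ ((R ∧ ¬V) ∧ (V ∧ ¬V)) = False
      ¬V → (V ∧ ¬S) = False
        ¬V = True
        V ∧ ¬S = False
          ¬S = True
      (R ∧ ¬V) ∧ (V ∧ ¬V) = False
        R ∧ ¬V = True
          ¬V = True
        V ∧ ¬V = False
          ¬V = True
    ¬V ∨ (¬V → N) = True
      ¬V = True
      ¬V → N = True
        ¬V = True
  (((N ↔ S) → Q) ∧ (V → (¬N ∨ R))) ∧ (¬N ↔ (N ∧ (Q ↔ R))) = True
    ((N ↔ S) → Q) ∧ (V → (¬N ∨ R)) = True
      (N ↔ S) → Q = True
        N ↔ S = False
      V → (¬N ∨ R) = True
        ¬N ∨ R = True
          ¬N = False
    ¬N ↔ (N ∧ (Q ↔ R)) = True
      ¬N = False
      N ∧ (Q ↔ R) = False
        Q ↔ R = False
Both conjuncts True, so the formula holds.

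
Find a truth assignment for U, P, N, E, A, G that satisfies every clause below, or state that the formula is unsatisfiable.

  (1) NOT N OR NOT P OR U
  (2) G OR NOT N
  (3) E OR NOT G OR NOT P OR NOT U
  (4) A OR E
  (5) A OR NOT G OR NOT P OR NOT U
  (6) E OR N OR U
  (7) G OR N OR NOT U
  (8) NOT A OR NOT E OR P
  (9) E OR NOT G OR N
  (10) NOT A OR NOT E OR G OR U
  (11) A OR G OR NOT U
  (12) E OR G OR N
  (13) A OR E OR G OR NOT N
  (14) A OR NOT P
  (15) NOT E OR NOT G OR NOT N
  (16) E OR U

U = False, P = True, N = False, E = True, A = True, G = True

Set U = False.
  then (E OR U) forces E = True.
Set P = True.
  then (NOT N OR NOT P OR U) forces N = False.
  then (A OR NOT P) forces A = True.
  then (NOT A OR NOT E OR G OR U) forces G = True.
All clauses satisfied.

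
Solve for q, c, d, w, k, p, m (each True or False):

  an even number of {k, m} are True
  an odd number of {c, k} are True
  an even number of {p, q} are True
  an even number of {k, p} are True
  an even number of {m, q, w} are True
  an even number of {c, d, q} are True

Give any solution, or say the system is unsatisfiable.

q = False; c = True; d = True; w = False; k = False; p = False; m = False

{k, m}: 0 true → even ✓
{c, k}: 1 true → odd ✓
{p, q}: 0 true → even ✓
{k, p}: 0 true → even ✓
{m, q, w}: 0 true → even ✓
{c, d, q}: 2 true → even ✓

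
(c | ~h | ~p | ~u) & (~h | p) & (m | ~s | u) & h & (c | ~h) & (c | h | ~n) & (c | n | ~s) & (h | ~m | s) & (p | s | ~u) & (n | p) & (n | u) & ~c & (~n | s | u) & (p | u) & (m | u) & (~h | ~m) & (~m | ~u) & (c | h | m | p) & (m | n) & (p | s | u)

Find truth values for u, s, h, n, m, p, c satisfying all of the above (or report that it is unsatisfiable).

Case c = True:
  Clause (~c) is falsified — contradiction.
Case c = False:
  (h) forces h = True.
  Clause (c | ~h) is falsified — contradiction.
Both cases fail, so the formula is unsatisfiable.

The formula is unsatisfiable.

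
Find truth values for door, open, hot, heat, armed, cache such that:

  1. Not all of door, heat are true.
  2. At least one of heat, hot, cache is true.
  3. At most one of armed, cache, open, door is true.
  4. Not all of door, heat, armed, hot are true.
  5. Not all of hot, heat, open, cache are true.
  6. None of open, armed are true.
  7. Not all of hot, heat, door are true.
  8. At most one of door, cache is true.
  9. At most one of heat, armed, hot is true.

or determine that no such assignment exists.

door = False, open = False, hot = True, heat = False, armed = False, cache = False

  (1) {door, heat}: 0/2 true — not all ✓
  (2) {heat, hot, cache}: 1 true — at least one ✓
  (3) {armed, cache, open, door}: 0 true — at most one ✓
  (4) {door, heat, armed, hot}: 1/4 true — not all ✓
  (5) {hot, heat, open, cache}: 1/4 true — not all ✓
  (6) {open, armed}: 0 true — none ✓
  (7) {hot, heat, door}: 1/3 true — not all ✓
  (8) {door, cache}: 0 true — at most one ✓
  (9) {heat, armed, hot}: 1 true — at most one ✓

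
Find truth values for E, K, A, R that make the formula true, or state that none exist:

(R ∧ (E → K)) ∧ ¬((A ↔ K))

E = True; K = True; A = False; R = True

  R ∧ (E → K) = True
    E → K = True
  ¬((A ↔ K)) = True
    A ↔ K = False
Both conjuncts True, so the formula holds.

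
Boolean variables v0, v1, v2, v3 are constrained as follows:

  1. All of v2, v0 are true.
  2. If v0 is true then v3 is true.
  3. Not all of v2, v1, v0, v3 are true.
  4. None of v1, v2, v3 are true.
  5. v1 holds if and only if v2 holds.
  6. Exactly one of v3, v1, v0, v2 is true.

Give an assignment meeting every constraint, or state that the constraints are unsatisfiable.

Unsatisfiable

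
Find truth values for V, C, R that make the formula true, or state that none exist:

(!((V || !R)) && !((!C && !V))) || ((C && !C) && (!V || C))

V: False, C: True, R: True

  (!((V || !R)) && !((!C && !V))) || ((C && !C) && (!V || C)) = True
    !((V || !R)) && !((!C && !V)) = True
      !((V || !R)) = True
        V || !R = False
          !R = False
      !((!C && !V)) = True
        !C && !V = False
          !C = False
          !V = True
    (C && !C) && (!V || C) = False
      C && !C = False
        !C = False
      !V || C = True
        !V = True
The formula evaluates to True.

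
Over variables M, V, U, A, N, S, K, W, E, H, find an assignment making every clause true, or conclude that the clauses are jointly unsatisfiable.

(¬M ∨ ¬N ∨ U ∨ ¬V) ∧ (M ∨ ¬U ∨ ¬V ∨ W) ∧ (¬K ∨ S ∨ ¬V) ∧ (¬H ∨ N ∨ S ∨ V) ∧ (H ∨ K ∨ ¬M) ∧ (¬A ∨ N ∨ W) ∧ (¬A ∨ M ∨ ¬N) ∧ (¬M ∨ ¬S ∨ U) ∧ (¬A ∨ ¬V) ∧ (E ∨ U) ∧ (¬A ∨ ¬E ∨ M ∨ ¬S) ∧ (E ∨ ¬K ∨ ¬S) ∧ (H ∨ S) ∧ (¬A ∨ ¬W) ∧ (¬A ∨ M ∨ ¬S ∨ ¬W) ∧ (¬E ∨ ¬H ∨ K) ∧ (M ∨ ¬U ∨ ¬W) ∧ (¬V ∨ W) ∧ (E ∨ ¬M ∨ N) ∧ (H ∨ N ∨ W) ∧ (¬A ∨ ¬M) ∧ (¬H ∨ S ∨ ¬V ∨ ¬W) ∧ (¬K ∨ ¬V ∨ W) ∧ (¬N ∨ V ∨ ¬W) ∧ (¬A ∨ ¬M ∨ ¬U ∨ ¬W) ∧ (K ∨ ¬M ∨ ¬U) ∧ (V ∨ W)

M = False, V = True, U = False, A = False, N = True, S = True, K = True, W = True, E = True, H = False

Set M = False.
Set V = True.
  then (¬A ∨ ¬V) forces A = False.
  then (¬V ∨ W) forces W = True.
  then (M ∨ ¬U ∨ ¬W) forces U = False.
  then (E ∨ U) forces E = True.
Set N = True.
Set S = True.
Set K = True.
Set H = False.
All clauses satisfied.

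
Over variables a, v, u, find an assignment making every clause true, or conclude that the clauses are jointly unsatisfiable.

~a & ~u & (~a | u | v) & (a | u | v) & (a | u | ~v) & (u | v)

The formula is unsatisfiable.

Case a = True:
  Clause (~a) is falsified — contradiction.
Case a = False:
  (~u) forces u = False.
  (a | u | v) forces v = True.
  Clause (a | u | ~v) is falsified — contradiction.
Both cases fail, so the formula is unsatisfiable.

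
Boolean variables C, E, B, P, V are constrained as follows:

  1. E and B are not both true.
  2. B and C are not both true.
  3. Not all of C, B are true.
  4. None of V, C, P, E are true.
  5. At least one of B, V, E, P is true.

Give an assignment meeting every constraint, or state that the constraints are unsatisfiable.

C: False; E: False; B: True; P: False; V: False

  (1) E=F, B=T — not both ✓
  (2) B=T, C=F — not both ✓
  (3) {C, B}: 1/2 true — not all ✓
  (4) {V, C, P, E}: 0 true — none ✓
  (5) {B, V, E, P}: 1 true — at least one ✓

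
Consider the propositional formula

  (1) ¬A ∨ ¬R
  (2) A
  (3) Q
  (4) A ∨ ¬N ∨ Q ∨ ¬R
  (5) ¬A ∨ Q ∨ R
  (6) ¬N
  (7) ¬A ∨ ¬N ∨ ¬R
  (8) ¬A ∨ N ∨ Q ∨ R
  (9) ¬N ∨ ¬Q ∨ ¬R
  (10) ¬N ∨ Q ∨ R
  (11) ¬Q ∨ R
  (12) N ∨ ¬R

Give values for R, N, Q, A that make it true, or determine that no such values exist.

The formula is unsatisfiable.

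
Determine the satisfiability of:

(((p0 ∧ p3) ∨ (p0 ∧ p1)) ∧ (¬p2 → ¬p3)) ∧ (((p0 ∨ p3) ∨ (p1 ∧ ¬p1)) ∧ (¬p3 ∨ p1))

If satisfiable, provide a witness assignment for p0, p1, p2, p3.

p0 = True, p1 = True, p2 = True, p3 = False

  ((p0 ∧ p3) ∨ (p0 ∧ p1)) ∧ (¬p2 → ¬p3) = True
    (p0 ∧ p3) ∨ (p0 ∧ p1) = True
      p0 ∧ p3 = False
      p0 ∧ p1 = True
    ¬p2 → ¬p3 = True
      ¬p2 = False
      ¬p3 = True
  ((p0 ∨ p3) ∨ (p1 ∧ ¬p1)) ∧ (¬p3 ∨ p1) = True
    (p0 ∨ p3) ∨ (p1 ∧ ¬p1) = True
      p0 ∨ p3 = True
      p1 ∧ ¬p1 = False
        ¬p1 = False
    ¬p3 ∨ p1 = True
      ¬p3 = True
Both conjuncts True, so the formula holds.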